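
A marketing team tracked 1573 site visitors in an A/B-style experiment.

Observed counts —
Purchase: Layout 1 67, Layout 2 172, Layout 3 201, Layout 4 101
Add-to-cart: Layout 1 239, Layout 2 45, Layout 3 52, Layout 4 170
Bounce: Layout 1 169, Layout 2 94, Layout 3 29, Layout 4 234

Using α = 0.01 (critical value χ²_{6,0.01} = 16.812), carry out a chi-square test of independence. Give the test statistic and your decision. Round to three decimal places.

406.091; reject H₀

Row totals: 541, 506, 526. Column totals: 475, 311, 282, 505. Grand total N = 1573.
Expected counts (row total × column total / N):
  Purchase, Layout 1: 541×475/1573 = 163.3662
  Purchase, Layout 2: 541×311/1573 = 106.9619
  Purchase, Layout 3: 541×282/1573 = 96.9879
  Purchase, Layout 4: 541×505/1573 = 173.6840
  Add-to-cart, Layout 1: 506×475/1573 = 152.7972
  Add-to-cart, Layout 2: 506×311/1573 = 100.0420
  Add-to-cart, Layout 3: 506×282/1573 = 90.7133
  Add-to-cart, Layout 4: 506×505/1573 = 162.4476
  Bounce, Layout 1: 526×475/1573 = 158.8366
  Bounce, Layout 2: 526×311/1573 = 103.9962
  Bounce, Layout 3: 526×282/1573 = 94.2988
  Bounce, Layout 4: 526×505/1573 = 168.8684
Contributions (O − E)²/E:
  (67 − 163.3662)²/163.3662 = 56.8443
  (172 − 106.9619)²/106.9619 = 39.5464
  (201 − 96.9879)²/96.9879 = 111.5450
  (101 − 173.6840)²/173.6840 = 30.4171
  (239 − 152.7972)²/152.7972 = 48.6326
  (45 − 100.0420)²/100.0420 = 30.2835
  (52 − 90.7133)²/90.7133 = 16.5215
  (170 − 162.4476)²/162.4476 = 0.3511
  (169 − 158.8366)²/158.8366 = 0.6503
  (94 − 103.9962)²/103.9962 = 0.9608
  (29 − 94.2988)²/94.2988 = 45.2173
  (234 − 168.8684)²/168.8684 = 25.1209
χ² = 56.8443 + 39.5464 + 111.5450 + 30.4171 + 48.6326 + 30.2835 + 16.5215 + 0.3511 + 0.6503 + 0.9608 + 45.2173 + 25.1209 = 406.091
df = (3−1)(4−1) = 6. Since 406.091 > 16.812, reject the null hypothesis of independence at α = 0.01.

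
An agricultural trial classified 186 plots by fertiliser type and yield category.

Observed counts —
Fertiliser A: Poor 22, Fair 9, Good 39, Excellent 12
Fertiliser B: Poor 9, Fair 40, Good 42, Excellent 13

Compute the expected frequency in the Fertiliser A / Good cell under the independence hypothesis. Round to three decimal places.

35.710

Row total (Fertiliser A) = 82; column total (Good) = 81; grand total N = 186.
Expected count = (row total × column total) / N = 82 × 81 / 186 = 35.710.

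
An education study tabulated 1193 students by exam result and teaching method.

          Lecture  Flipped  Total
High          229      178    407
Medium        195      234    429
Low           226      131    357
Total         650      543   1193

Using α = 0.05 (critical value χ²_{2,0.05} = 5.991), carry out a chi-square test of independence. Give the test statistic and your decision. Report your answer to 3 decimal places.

Grand total N = 1193.
Expected counts (row total × column total / N):
  High, Lecture: 407×650/1193 = 221.7519
  High, Flipped: 407×543/1193 = 185.2481
  Medium, Lecture: 429×650/1193 = 233.7385
  Medium, Flipped: 429×543/1193 = 195.2615
  Low, Lecture: 357×650/1193 = 194.5096
  Low, Flipped: 357×543/1193 = 162.4904
Contributions (O − E)²/E:
  (229 − 221.7519)²/221.7519 = 0.2369
  (178 − 185.2481)²/185.2481 = 0.2836
  (195 − 233.7385)²/233.7385 = 6.4203
  (234 − 195.2615)²/195.2615 = 7.6854
  (226 − 194.5096)²/194.5096 = 5.0982
  (131 − 162.4904)²/162.4904 = 6.1028
χ² = 0.2369 + 0.2836 + 6.4203 + 7.6854 + 5.0982 + 6.1028 = 25.827
df = (3−1)(2−1) = 2. Since 25.827 > 5.991, reject the null hypothesis of independence at α = 0.05.

25.827; reject H₀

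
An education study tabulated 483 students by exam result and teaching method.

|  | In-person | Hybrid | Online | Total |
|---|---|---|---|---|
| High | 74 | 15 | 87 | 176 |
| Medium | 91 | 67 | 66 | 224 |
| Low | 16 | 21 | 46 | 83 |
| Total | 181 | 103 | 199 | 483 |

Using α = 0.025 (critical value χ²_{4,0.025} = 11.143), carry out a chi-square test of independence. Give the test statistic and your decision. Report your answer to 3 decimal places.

Grand total N = 483.
Expected counts (row total × column total / N):
  High, In-person: 176×181/483 = 65.9545
  High, Hybrid: 176×103/483 = 37.5321
  High, Online: 176×199/483 = 72.5135
  Medium, In-person: 224×181/483 = 83.9420
  Medium, Hybrid: 224×103/483 = 47.7681
  Medium, Online: 224×199/483 = 92.2899
  Low, In-person: 83×181/483 = 31.1035
  Low, Hybrid: 83×103/483 = 17.6998
  Low, Online: 83×199/483 = 34.1967
Contributions (O − E)²/E:
  (74 − 65.9545)²/65.9545 = 0.9814
  (15 − 37.5321)²/37.5321 = 13.5270
  (87 − 72.5135)²/72.5135 = 2.8941
  (91 − 83.9420)²/83.9420 = 0.5934
  (67 − 47.7681)²/47.7681 = 7.7429
  (66 − 92.2899)²/92.2899 = 7.4890
  (16 − 31.1035)²/31.1035 = 7.3341
  (21 − 17.6998)²/17.6998 = 0.6153
  (46 − 34.1967)²/34.1967 = 4.0740
χ² = 0.9814 + 13.5270 + 2.8941 + 0.5934 + 7.7429 + 7.4890 + 7.3341 + 0.6153 + 4.0740 = 45.251
df = (3−1)(3−1) = 4. Since 45.251 > 11.143, reject the null hypothesis of independence at α = 0.025.

45.251; reject H₀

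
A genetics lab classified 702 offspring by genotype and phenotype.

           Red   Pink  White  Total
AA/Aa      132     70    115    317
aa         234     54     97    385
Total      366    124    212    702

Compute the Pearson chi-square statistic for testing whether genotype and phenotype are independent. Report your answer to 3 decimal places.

25.673

Grand total N = 702.
Expected counts (row total × column total / N):
  AA/Aa, Red: 317×366/702 = 165.2735
  AA/Aa, Pink: 317×124/702 = 55.9943
  AA/Aa, White: 317×212/702 = 95.7322
  aa, Red: 385×366/702 = 200.7265
  aa, Pink: 385×124/702 = 68.0057
  aa, White: 385×212/702 = 116.2678
Contributions (O − E)²/E:
  (132 − 165.2735)²/165.2735 = 6.6987
  (70 − 55.9943)²/55.9943 = 3.5032
  (115 − 95.7322)²/95.7322 = 3.8780
  (234 − 200.7265)²/200.7265 = 5.5156
  (54 − 68.0057)²/68.0057 = 2.8845
  (97 − 116.2678)²/116.2678 = 3.1930
χ² = 6.6987 + 3.5032 + 3.8780 + 5.5156 + 2.8845 + 3.1930 = 25.673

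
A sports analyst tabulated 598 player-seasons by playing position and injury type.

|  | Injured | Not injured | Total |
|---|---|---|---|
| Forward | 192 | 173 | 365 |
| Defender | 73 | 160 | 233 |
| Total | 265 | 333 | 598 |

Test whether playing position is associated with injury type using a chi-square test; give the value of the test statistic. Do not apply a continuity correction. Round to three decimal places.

26.079

Grand total N = 598.
Expected counts (row total × column total / N):
  Forward, Injured: 365×265/598 = 161.7475
  Forward, Not injured: 365×333/598 = 203.2525
  Defender, Injured: 233×265/598 = 103.2525
  Defender, Not injured: 233×333/598 = 129.7475
Contributions (O − E)²/E:
  (192 − 161.7475)²/161.7475 = 5.6583
  (173 − 203.2525)²/203.2525 = 4.5028
  (73 − 103.2525)²/103.2525 = 8.8638
  (160 − 129.7475)²/129.7475 = 7.0538
χ² = 5.6583 + 4.5028 + 8.8638 + 7.0538 = 26.079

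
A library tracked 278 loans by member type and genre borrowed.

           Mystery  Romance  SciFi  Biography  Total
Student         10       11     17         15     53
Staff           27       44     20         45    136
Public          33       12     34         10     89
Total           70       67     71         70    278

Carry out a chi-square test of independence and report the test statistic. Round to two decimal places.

38.81

Grand total N = 278.
Expected counts (row total × column total / N):
  Student, Mystery: 53×70/278 = 13.345
  Student, Romance: 53×67/278 = 12.773
  Student, SciFi: 53×71/278 = 13.536
  Student, Biography: 53×70/278 = 13.345
  Staff, Mystery: 136×70/278 = 34.245
  Staff, Romance: 136×67/278 = 32.777
  Staff, SciFi: 136×71/278 = 34.734
  Staff, Biography: 136×70/278 = 34.245
  Public, Mystery: 89×70/278 = 22.410
  Public, Romance: 89×67/278 = 21.450
  Public, SciFi: 89×71/278 = 22.730
  Public, Biography: 89×70/278 = 22.410
Contributions (O − E)²/E:
  (10 − 13.345)²/13.345 = 0.8384
  (11 − 12.773)²/12.773 = 0.2461
  (17 − 13.536)²/13.536 = 0.8865
  (15 − 13.345)²/13.345 = 0.2052
  (27 − 34.245)²/34.245 = 1.5328
  (44 − 32.777)²/32.777 = 3.8428
  (20 − 34.734)²/34.734 = 6.2501
  (45 − 34.245)²/34.245 = 3.3777
  (33 − 22.410)²/22.410 = 5.0044
  (12 − 21.450)²/21.450 = 4.1633
  (34 − 22.730)²/22.730 = 5.5879
  (10 − 22.410)²/22.410 = 6.8723
χ² = 0.8384 + 0.2461 + 0.8865 + 0.2052 + 1.5328 + 3.8428 + 6.2501 + 3.3777 + 5.0044 + 4.1633 + 5.5879 + 6.8723 = 38.81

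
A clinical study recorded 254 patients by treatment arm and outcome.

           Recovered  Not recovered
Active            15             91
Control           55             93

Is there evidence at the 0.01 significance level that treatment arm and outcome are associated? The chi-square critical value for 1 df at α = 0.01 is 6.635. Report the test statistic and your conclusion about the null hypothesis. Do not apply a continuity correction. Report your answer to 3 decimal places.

Row totals: 106, 148. Column totals: 70, 184. Grand total N = 254.
Expected counts (row total × column total / N):
  Active, Recovered: 106×70/254 = 29.2126
  Active, Not recovered: 106×184/254 = 76.7874
  Control, Recovered: 148×70/254 = 40.7874
  Control, Not recovered: 148×184/254 = 107.2126
Contributions (O − E)²/E:
  (15 − 29.2126)²/29.2126 = 6.9148
  (91 − 76.7874)²/76.7874 = 2.6306
  (55 − 40.7874)²/40.7874 = 4.9525
  (93 − 107.2126)²/107.2126 = 1.8841
χ² = 6.9148 + 2.6306 + 4.9525 + 1.8841 = 16.382
df = (2−1)(2−1) = 1. Since 16.382 > 6.635, reject the null hypothesis of independence at α = 0.01.

16.382; reject H₀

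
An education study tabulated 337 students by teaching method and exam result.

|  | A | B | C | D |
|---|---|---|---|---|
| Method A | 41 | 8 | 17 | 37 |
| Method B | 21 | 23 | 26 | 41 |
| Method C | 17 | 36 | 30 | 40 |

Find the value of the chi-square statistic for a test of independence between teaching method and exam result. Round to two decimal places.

Row totals: 103, 111, 123. Column totals: 79, 67, 73, 118. Grand total N = 337.
Expected counts (row total × column total / N):
  Method A, A: 103×79/337 = 24.145
  Method A, B: 103×67/337 = 20.478
  Method A, C: 103×73/337 = 22.312
  Method A, D: 103×118/337 = 36.065
  Method B, A: 111×79/337 = 26.021
  Method B, B: 111×67/337 = 22.068
  Method B, C: 111×73/337 = 24.045
  Method B, D: 111×118/337 = 38.866
  Method C, A: 123×79/337 = 28.834
  Method C, B: 123×67/337 = 24.454
  Method C, C: 123×73/337 = 26.644
  Method C, D: 123×118/337 = 43.068
Contributions (O − E)²/E:
  (41 − 24.145)²/24.145 = 11.7660
  (8 − 20.478)²/20.478 = 7.6033
  (17 − 22.312)²/22.312 = 1.2647
  (37 − 36.065)²/36.065 = 0.0242
  (21 − 26.021)²/26.021 = 0.9688
  (23 − 22.068)²/22.068 = 0.0394
  (26 − 24.045)²/24.045 = 0.1590
  (41 − 38.866)²/38.866 = 0.1172
  (17 − 28.834)²/28.834 = 4.8569
  (36 − 24.454)²/24.454 = 5.4515
  (30 − 26.644)²/26.644 = 0.4227
  (40 − 43.068)²/43.068 = 0.2186
χ² = 11.7660 + 7.6033 + 1.2647 + 0.0242 + 0.9688 + 0.0394 + 0.1590 + 0.1172 + 4.8569 + 5.4515 + 0.4227 + 0.2186 = 32.89

32.89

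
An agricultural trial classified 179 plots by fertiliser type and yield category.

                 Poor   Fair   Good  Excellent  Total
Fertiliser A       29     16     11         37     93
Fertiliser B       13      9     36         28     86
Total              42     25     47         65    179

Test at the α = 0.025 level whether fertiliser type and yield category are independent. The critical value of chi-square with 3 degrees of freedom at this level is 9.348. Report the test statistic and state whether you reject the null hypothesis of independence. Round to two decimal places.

22.36; reject H₀

Grand total N = 179.
Expected counts (row total × column total / N):
  Fertiliser A, Poor: 93×42/179 = 21.821
  Fertiliser A, Fair: 93×25/179 = 12.989
  Fertiliser A, Good: 93×47/179 = 24.419
  Fertiliser A, Excellent: 93×65/179 = 33.771
  Fertiliser B, Poor: 86×42/179 = 20.179
  Fertiliser B, Fair: 86×25/179 = 12.011
  Fertiliser B, Good: 86×47/179 = 22.581
  Fertiliser B, Excellent: 86×65/179 = 31.229
Contributions (O − E)²/E:
  (29 − 21.821)²/21.821 = 2.3619
  (16 − 12.989)²/12.989 = 0.6980
  (11 − 24.419)²/24.419 = 7.3742
  (37 − 33.771)²/33.771 = 0.3087
  (13 − 20.179)²/20.179 = 2.5540
  (9 − 12.011)²/12.011 = 0.7548
  (36 − 22.581)²/22.581 = 7.9744
  (28 − 31.229)²/31.229 = 0.3339
χ² = 2.3619 + 0.6980 + 7.3742 + 0.3087 + 2.5540 + 0.7548 + 7.9744 + 0.3339 = 22.36
df = (2−1)(4−1) = 3. Since 22.36 > 9.348, reject the null hypothesis of independence at α = 0.025.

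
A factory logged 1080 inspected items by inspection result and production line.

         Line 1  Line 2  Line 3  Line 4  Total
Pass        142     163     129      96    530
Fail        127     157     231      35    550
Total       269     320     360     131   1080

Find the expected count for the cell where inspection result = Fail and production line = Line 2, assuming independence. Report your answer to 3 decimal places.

162.963

Row total (Fail) = 550; column total (Line 2) = 320; grand total N = 1080.
Expected count = (row total × column total) / N = 550 × 320 / 1080 = 162.963.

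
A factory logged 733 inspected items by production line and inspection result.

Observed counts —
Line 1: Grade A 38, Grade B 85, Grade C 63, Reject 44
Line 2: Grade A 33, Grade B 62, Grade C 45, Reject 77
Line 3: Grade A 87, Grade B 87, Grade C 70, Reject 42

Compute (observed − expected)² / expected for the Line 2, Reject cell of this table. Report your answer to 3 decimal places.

Row total (Line 2) = 217; column total (Reject) = 163; N = 733.
Expected count E = 217 × 163 / 733 = 48.2551.
Contribution = (O − E)²/E = (77 − 48.2551)² / 48.2551 = 17.123.

17.123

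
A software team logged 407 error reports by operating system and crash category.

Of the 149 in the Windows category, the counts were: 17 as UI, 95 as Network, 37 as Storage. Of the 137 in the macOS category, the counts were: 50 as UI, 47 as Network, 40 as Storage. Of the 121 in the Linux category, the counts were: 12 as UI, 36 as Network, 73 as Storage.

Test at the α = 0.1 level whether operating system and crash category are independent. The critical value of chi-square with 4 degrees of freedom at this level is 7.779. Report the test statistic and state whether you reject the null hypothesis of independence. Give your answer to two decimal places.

Row totals: 149, 137, 121. Column totals: 79, 178, 150. Grand total N = 407.
Expected counts (row total × column total / N):
  Windows, UI: 149×79/407 = 28.9214
  Windows, Network: 149×178/407 = 65.1646
  Windows, Storage: 149×150/407 = 54.9140
  macOS, UI: 137×79/407 = 26.5921
  macOS, Network: 137×178/407 = 59.9165
  macOS, Storage: 137×150/407 = 50.4914
  Linux, UI: 121×79/407 = 23.4865
  Linux, Network: 121×178/407 = 52.9189
  Linux, Storage: 121×150/407 = 44.5946
Contributions (O − E)²/E:
  (17 − 28.9214)²/28.9214 = 4.9140
  (95 − 65.1646)²/65.1646 = 13.6600
  (37 − 54.9140)²/54.9140 = 5.8439
  (50 − 26.5921)²/26.5921 = 20.6050
  (47 − 59.9165)²/59.9165 = 2.7845
  (40 − 50.4914)²/50.4914 = 2.1800
  (12 − 23.4865)²/23.4865 = 5.6177
  (36 − 52.9189)²/52.9189 = 5.4092
  (73 − 44.5946)²/44.5946 = 18.0934
χ² = 4.9140 + 13.6600 + 5.8439 + 20.6050 + 2.7845 + 2.1800 + 5.6177 + 5.4092 + 18.0934 = 79.11
df = (3−1)(3−1) = 4. Since 79.11 > 7.779, reject the null hypothesis of independence at α = 0.1.

79.11; reject H₀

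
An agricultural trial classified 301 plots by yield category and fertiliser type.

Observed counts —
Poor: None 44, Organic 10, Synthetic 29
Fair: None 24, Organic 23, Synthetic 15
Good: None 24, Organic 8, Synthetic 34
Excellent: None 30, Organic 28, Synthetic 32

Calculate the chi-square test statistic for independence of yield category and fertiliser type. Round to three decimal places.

Row totals: 83, 62, 66, 90. Column totals: 122, 69, 110. Grand total N = 301.
Expected counts (row total × column total / N):
  Poor, None: 83×122/301 = 33.6412
  Poor, Organic: 83×69/301 = 19.0266
  Poor, Synthetic: 83×110/301 = 30.3322
  Fair, None: 62×122/301 = 25.1296
  Fair, Organic: 62×69/301 = 14.2126
  Fair, Synthetic: 62×110/301 = 22.6578
  Good, None: 66×122/301 = 26.7508
  Good, Organic: 66×69/301 = 15.1296
  Good, Synthetic: 66×110/301 = 24.1196
  Excellent, None: 90×122/301 = 36.4784
  Excellent, Organic: 90×69/301 = 20.6312
  Excellent, Synthetic: 90×110/301 = 32.8904
Contributions (O − E)²/E:
  (44 − 33.6412)²/33.6412 = 3.1897
  (10 − 19.0266)²/19.0266 = 4.2824
  (29 − 30.3322)²/30.3322 = 0.0585
  (24 − 25.1296)²/25.1296 = 0.0508
  (23 − 14.2126)²/14.2126 = 5.4331
  (15 − 22.6578)²/22.6578 = 2.5882
  (24 − 26.7508)²/26.7508 = 0.2829
  (8 − 15.1296)²/15.1296 = 3.3597
  (34 − 24.1196)²/24.1196 = 4.0474
  (30 − 36.4784)²/36.4784 = 1.1505
  (28 − 20.6312)²/20.6312 = 2.6319
  (32 − 32.8904)²/32.8904 = 0.0241
χ² = 3.1897 + 4.2824 + 0.0585 + 0.0508 + 5.4331 + 2.5882 + 0.2829 + 3.3597 + 4.0474 + 1.1505 + 2.6319 + 0.0241 = 27.099

27.099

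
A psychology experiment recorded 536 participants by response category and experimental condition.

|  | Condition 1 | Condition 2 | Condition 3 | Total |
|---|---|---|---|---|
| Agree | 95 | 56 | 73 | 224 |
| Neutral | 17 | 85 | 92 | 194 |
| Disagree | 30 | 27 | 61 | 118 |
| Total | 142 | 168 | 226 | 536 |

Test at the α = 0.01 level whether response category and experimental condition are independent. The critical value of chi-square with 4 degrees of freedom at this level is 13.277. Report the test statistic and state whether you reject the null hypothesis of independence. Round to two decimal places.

68.38; reject H₀

Grand total N = 536.
Expected counts (row total × column total / N):
  Agree, Condition 1: 224×142/536 = 59.343
  Agree, Condition 2: 224×168/536 = 70.209
  Agree, Condition 3: 224×226/536 = 94.448
  Neutral, Condition 1: 194×142/536 = 51.396
  Neutral, Condition 2: 194×168/536 = 60.806
  Neutral, Condition 3: 194×226/536 = 81.799
  Disagree, Condition 1: 118×142/536 = 31.261
  Disagree, Condition 2: 118×168/536 = 36.985
  Disagree, Condition 3: 118×226/536 = 49.754
Contributions (O − E)²/E:
  (95 − 59.343)²/59.343 = 21.4250
  (56 − 70.209)²/70.209 = 2.8756
  (73 − 94.448)²/94.448 = 4.8706
  (17 − 51.396)²/51.396 = 23.0190
  (85 − 60.806)²/60.806 = 9.6265
  (92 − 81.799)²/81.799 = 1.2721
  (30 − 31.261)²/31.261 = 0.0509
  (27 − 36.985)²/36.985 = 2.6957
  (61 − 49.754)²/49.754 = 2.5420
χ² = 21.4250 + 2.8756 + 4.8706 + 23.0190 + 9.6265 + 1.2721 + 0.0509 + 2.6957 + 2.5420 = 68.38
df = (3−1)(3−1) = 4. Since 68.38 > 13.277, reject the null hypothesis of independence at α = 0.01.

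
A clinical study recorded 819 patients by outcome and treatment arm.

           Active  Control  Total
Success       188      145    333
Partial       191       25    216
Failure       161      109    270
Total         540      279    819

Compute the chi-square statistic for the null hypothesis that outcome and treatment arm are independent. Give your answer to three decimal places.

66.744

Grand total N = 819.
Expected counts (row total × column total / N):
  Success, Active: 333×540/819 = 219.5604
  Success, Control: 333×279/819 = 113.4396
  Partial, Active: 216×540/819 = 142.4176
  Partial, Control: 216×279/819 = 73.5824
  Failure, Active: 270×540/819 = 178.0220
  Failure, Control: 270×279/819 = 91.9780
Contributions (O − E)²/E:
  (188 − 219.5604)²/219.5604 = 4.5366
  (145 − 113.4396)²/113.4396 = 8.7805
  (191 − 142.4176)²/142.4176 = 16.5727
  (25 − 73.5824)²/73.5824 = 32.0763
  (161 − 178.0220)²/178.0220 = 1.6276
  (109 − 91.9780)²/91.9780 = 3.1502
χ² = 4.5366 + 8.7805 + 16.5727 + 32.0763 + 1.6276 + 3.1502 = 66.744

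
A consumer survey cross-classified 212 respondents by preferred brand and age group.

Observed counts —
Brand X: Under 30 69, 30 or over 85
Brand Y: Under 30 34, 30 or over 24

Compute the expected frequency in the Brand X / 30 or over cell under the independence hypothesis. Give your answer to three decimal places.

79.179

Row total (Brand X) = 154; column total (30 or over) = 109; grand total N = 212.
Expected count = (row total × column total) / N = 154 × 109 / 212 = 79.179.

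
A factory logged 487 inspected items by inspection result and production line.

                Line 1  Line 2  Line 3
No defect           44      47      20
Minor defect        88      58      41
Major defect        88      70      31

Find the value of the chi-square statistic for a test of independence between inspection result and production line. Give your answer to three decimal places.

Row totals: 111, 187, 189. Column totals: 220, 175, 92. Grand total N = 487.
Expected counts (row total × column total / N):
  No defect, Line 1: 111×220/487 = 50.1437
  No defect, Line 2: 111×175/487 = 39.8871
  No defect, Line 3: 111×92/487 = 20.9692
  Minor defect, Line 1: 187×220/487 = 84.4764
  Minor defect, Line 2: 187×175/487 = 67.1971
  Minor defect, Line 3: 187×92/487 = 35.3265
  Major defect, Line 1: 189×220/487 = 85.3799
  Major defect, Line 2: 189×175/487 = 67.9158
  Major defect, Line 3: 189×92/487 = 35.7043
Contributions (O − E)²/E:
  (44 − 50.1437)²/50.1437 = 0.7527
  (47 − 39.8871)²/39.8871 = 1.2684
  (20 − 20.9692)²/20.9692 = 0.0448
  (88 − 84.4764)²/84.4764 = 0.1470
  (58 − 67.1971)²/67.1971 = 1.2588
  (41 − 35.3265)²/35.3265 = 0.9112
  (88 − 85.3799)²/85.3799 = 0.0804
  (70 − 67.9158)²/67.9158 = 0.0640
  (31 − 35.7043)²/35.7043 = 0.6198
χ² = 0.7527 + 1.2684 + 0.0448 + 0.1470 + 1.2588 + 0.9112 + 0.0804 + 0.0640 + 0.6198 = 5.147

5.147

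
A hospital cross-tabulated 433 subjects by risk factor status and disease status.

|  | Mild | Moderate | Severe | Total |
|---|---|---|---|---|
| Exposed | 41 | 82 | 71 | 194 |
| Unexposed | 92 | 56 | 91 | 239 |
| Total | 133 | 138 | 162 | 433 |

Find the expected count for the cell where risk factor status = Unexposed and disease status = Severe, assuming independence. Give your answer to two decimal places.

Row total (Unexposed) = 239; column total (Severe) = 162; grand total N = 433.
Expected count = (row total × column total) / N = 239 × 162 / 433 = 89.42.

89.42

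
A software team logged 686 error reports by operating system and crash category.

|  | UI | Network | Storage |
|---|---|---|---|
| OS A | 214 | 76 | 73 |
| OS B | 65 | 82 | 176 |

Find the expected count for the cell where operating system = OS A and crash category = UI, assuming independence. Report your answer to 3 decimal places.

Row total (OS A) = 363; column total (UI) = 279; grand total N = 686.
Expected count = (row total × column total) / N = 363 × 279 / 686 = 147.634.

147.634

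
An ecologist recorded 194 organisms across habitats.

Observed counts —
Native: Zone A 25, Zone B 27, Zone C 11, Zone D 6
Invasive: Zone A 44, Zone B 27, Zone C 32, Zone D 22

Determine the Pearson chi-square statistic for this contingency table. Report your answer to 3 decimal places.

9.235

Row totals: 69, 125. Column totals: 69, 54, 43, 28. Grand total N = 194.
Expected counts (row total × column total / N):
  Native, Zone A: 69×69/194 = 24.5412
  Native, Zone B: 69×54/194 = 19.2062
  Native, Zone C: 69×43/194 = 15.2938
  Native, Zone D: 69×28/194 = 9.9588
  Invasive, Zone A: 125×69/194 = 44.4588
  Invasive, Zone B: 125×54/194 = 34.7938
  Invasive, Zone C: 125×43/194 = 27.7062
  Invasive, Zone D: 125×28/194 = 18.0412
Contributions (O − E)²/E:
  (25 − 24.5412)²/24.5412 = 0.0086
  (27 − 19.2062)²/19.2062 = 3.1627
  (11 − 15.2938)²/15.2938 = 1.2055
  (6 − 9.9588)²/9.9588 = 1.5737
  (44 − 44.4588)²/44.4588 = 0.0047
  (27 − 34.7938)²/34.7938 = 1.7458
  (32 − 27.7062)²/27.7062 = 0.6654
  (22 − 18.0412)²/18.0412 = 0.8687
χ² = 0.0086 + 3.1627 + 1.2055 + 1.5737 + 0.0047 + 1.7458 + 0.6654 + 0.8687 = 9.235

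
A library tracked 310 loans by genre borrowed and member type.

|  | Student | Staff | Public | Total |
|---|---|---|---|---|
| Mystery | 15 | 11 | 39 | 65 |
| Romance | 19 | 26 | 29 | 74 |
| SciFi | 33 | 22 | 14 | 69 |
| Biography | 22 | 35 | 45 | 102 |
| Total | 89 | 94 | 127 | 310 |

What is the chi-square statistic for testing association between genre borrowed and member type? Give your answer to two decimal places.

Grand total N = 310.
Expected counts (row total × column total / N):
  Mystery, Student: 65×89/310 = 18.661
  Mystery, Staff: 65×94/310 = 19.710
  Mystery, Public: 65×127/310 = 26.629
  Romance, Student: 74×89/310 = 21.245
  Romance, Staff: 74×94/310 = 22.439
  Romance, Public: 74×127/310 = 30.316
  SciFi, Student: 69×89/310 = 19.810
  SciFi, Staff: 69×94/310 = 20.923
  SciFi, Public: 69×127/310 = 28.268
  Biography, Student: 102×89/310 = 29.284
  Biography, Staff: 102×94/310 = 30.929
  Biography, Public: 102×127/310 = 41.787
Contributions (O − E)²/E:
  (15 − 18.661)²/18.661 = 0.7182
  (11 − 19.710)²/19.710 = 3.8490
  (39 − 26.629)²/26.629 = 5.7472
  (19 − 21.245)²/21.245 = 0.2372
  (26 − 22.439)²/22.439 = 0.5651
  (29 − 30.316)²/30.316 = 0.0571
  (33 − 19.810)²/19.810 = 8.7822
  (22 − 20.923)²/20.923 = 0.0554
  (14 − 28.268)²/28.268 = 7.2016
  (22 − 29.284)²/29.284 = 1.8118
  (35 − 30.929)²/30.929 = 0.5358
  (45 − 41.787)²/41.787 = 0.2470
χ² = 0.7182 + 3.8490 + 5.7472 + 0.2372 + 0.5651 + 0.0571 + 8.7822 + 0.0554 + 7.2016 + 1.8118 + 0.5358 + 0.2470 = 29.81

29.81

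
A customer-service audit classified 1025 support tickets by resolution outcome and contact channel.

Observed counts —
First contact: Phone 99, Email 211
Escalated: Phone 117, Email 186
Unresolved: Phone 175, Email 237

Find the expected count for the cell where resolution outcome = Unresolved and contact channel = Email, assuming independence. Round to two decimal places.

254.84

Row total (Unresolved) = 412; column total (Email) = 634; grand total N = 1025.
Expected count = (row total × column total) / N = 412 × 634 / 1025 = 254.84.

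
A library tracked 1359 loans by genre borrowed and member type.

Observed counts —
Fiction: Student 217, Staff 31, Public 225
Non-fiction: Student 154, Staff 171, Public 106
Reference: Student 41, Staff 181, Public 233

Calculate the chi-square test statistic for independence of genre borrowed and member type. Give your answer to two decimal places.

274.72

Row totals: 473, 431, 455. Column totals: 412, 383, 564. Grand total N = 1359.
Expected counts (row total × column total / N):
  Fiction, Student: 473×412/1359 = 143.397
  Fiction, Staff: 473×383/1359 = 133.303
  Fiction, Public: 473×564/1359 = 196.300
  Non-fiction, Student: 431×412/1359 = 130.664
  Non-fiction, Staff: 431×383/1359 = 121.467
  Non-fiction, Public: 431×564/1359 = 178.870
  Reference, Student: 455×412/1359 = 137.940
  Reference, Staff: 455×383/1359 = 128.230
  Reference, Public: 455×564/1359 = 188.830
Contributions (O − E)²/E:
  (217 − 143.397)²/143.397 = 37.7790
  (31 − 133.303)²/133.303 = 78.5121
  (225 − 196.300)²/196.300 = 4.1961
  (154 − 130.664)²/130.664 = 4.1677
  (171 − 121.467)²/121.467 = 20.1991
  (106 − 178.870)²/178.870 = 29.6866
  (41 − 137.940)²/137.940 = 68.1265
  (181 − 128.230)²/128.230 = 21.7162
  (233 − 188.830)²/188.830 = 10.3320
χ² = 37.7790 + 78.5121 + 4.1961 + 4.1677 + 20.1991 + 29.6866 + 68.1265 + 21.7162 + 10.3320 = 274.72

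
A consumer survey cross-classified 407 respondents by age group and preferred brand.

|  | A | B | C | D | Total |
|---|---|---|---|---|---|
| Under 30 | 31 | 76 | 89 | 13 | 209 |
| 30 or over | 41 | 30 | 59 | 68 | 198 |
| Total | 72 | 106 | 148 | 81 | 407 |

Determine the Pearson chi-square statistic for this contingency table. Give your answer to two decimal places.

Grand total N = 407.
Expected counts (row total × column total / N):
  Under 30, A: 209×72/407 = 36.973
  Under 30, B: 209×106/407 = 54.432
  Under 30, C: 209×148/407 = 76.000
  Under 30, D: 209×81/407 = 41.595
  30 or over, A: 198×72/407 = 35.027
  30 or over, B: 198×106/407 = 51.568
  30 or over, C: 198×148/407 = 72.000
  30 or over, D: 198×81/407 = 39.405
Contributions (O − E)²/E:
  (31 − 36.973)²/36.973 = 0.9649
  (76 − 54.432)²/54.432 = 8.5461
  (89 − 76.000)²/76.000 = 2.2237
  (13 − 41.595)²/41.595 = 19.6580
  (41 − 35.027)²/35.027 = 1.0185
  (30 − 51.568)²/51.568 = 9.0207
  (59 − 72.000)²/72.000 = 2.3472
  (68 − 39.405)²/39.405 = 20.7505
χ² = 0.9649 + 8.5461 + 2.2237 + 19.6580 + 1.0185 + 9.0207 + 2.3472 + 20.7505 = 64.53

64.53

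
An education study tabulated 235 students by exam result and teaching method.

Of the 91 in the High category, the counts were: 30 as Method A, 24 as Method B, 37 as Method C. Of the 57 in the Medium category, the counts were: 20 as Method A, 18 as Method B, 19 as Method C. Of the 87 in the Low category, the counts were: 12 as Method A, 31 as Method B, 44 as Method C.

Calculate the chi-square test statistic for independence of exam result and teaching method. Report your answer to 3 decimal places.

Row totals: 91, 57, 87. Column totals: 62, 73, 100. Grand total N = 235.
Expected counts (row total × column total / N):
  High, Method A: 91×62/235 = 24.00851
  High, Method B: 91×73/235 = 28.26809
  High, Method C: 91×100/235 = 38.72340
  Medium, Method A: 57×62/235 = 15.03830
  Medium, Method B: 57×73/235 = 17.70638
  Medium, Method C: 57×100/235 = 24.25532
  Low, Method A: 87×62/235 = 22.95319
  Low, Method B: 87×73/235 = 27.02553
  Low, Method C: 87×100/235 = 37.02128
Contributions (O − E)²/E:
  (30 − 24.00851)²/24.00851 = 1.4952
  (24 − 28.26809)²/28.26809 = 0.6444
  (37 − 38.72340)²/38.72340 = 0.0767
  (20 − 15.03830)²/15.03830 = 1.6371
  (18 − 17.70638)²/17.70638 = 0.0049
  (19 − 24.25532)²/24.25532 = 1.1387
  (12 − 22.95319)²/22.95319 = 5.2268
  (31 − 27.02553)²/27.02553 = 0.5845
  (44 − 37.02128)²/37.02128 = 1.3155
χ² = 1.4952 + 0.6444 + 0.0767 + 1.6371 + 0.0049 + 1.1387 + 5.2268 + 0.5845 + 1.3155 = 12.124

12.124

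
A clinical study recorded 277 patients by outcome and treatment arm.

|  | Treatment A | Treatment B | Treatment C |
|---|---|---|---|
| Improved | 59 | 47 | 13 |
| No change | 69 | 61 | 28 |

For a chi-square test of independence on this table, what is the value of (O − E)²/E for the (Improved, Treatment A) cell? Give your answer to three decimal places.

Row total (Improved) = 119; column total (Treatment A) = 128; N = 277.
Expected count E = 119 × 128 / 277 = 54.9892.
Contribution = (O − E)²/E = (59 − 54.9892)² / 54.9892 = 0.293.

0.293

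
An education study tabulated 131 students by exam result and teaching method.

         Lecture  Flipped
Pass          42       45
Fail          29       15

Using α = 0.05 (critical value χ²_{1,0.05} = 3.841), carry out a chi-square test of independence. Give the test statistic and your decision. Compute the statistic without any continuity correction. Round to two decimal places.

3.66; fail to reject H₀

Row totals: 87, 44. Column totals: 71, 60. Grand total N = 131.
Expected counts (row total × column total / N):
  Pass, Lecture: 87×71/131 = 47.153
  Pass, Flipped: 87×60/131 = 39.847
  Fail, Lecture: 44×71/131 = 23.847
  Fail, Flipped: 44×60/131 = 20.153
Contributions (O − E)²/E:
  (42 − 47.153)²/47.153 = 0.5631
  (45 − 39.847)²/39.847 = 0.6664
  (29 − 23.847)²/23.847 = 1.1135
  (15 − 20.153)²/20.153 = 1.3176
χ² = 0.5631 + 0.6664 + 1.1135 + 1.3176 = 3.66
df = (2−1)(2−1) = 1. Since 3.66 < 3.841, fail to reject the null hypothesis of independence at α = 0.05.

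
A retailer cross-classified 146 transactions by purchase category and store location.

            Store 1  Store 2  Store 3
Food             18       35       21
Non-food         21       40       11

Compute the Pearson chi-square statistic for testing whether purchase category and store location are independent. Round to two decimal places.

Row totals: 74, 72. Column totals: 39, 75, 32. Grand total N = 146.
Expected counts (row total × column total / N):
  Food, Store 1: 74×39/146 = 19.767
  Food, Store 2: 74×75/146 = 38.014
  Food, Store 3: 74×32/146 = 16.219
  Non-food, Store 1: 72×39/146 = 19.233
  Non-food, Store 2: 72×75/146 = 36.986
  Non-food, Store 3: 72×32/146 = 15.781
Contributions (O − E)²/E:
  (18 − 19.767)²/19.767 = 0.1580
  (35 − 38.014)²/38.014 = 0.2390
  (21 − 16.219)²/16.219 = 1.4093
  (21 − 19.233)²/19.233 = 0.1623
  (40 − 36.986)²/36.986 = 0.2456
  (11 − 15.781)²/15.781 = 1.4484
χ² = 0.1580 + 0.2390 + 1.4093 + 0.1623 + 0.2456 + 1.4484 = 3.66

3.66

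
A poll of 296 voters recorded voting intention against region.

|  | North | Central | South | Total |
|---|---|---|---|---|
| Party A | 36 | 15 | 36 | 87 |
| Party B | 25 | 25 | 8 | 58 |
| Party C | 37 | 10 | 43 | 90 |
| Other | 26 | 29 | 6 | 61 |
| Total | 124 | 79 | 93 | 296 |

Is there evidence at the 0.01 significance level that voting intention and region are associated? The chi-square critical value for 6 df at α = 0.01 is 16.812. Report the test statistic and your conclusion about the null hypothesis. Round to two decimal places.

Grand total N = 296.
Expected counts (row total × column total / N):
  Party A, North: 87×124/296 = 36.4459
  Party A, Central: 87×79/296 = 23.2196
  Party A, South: 87×93/296 = 27.3345
  Party B, North: 58×124/296 = 24.2973
  Party B, Central: 58×79/296 = 15.4797
  Party B, South: 58×93/296 = 18.2230
  Party C, North: 90×124/296 = 37.7027
  Party C, Central: 90×79/296 = 24.0203
  Party C, South: 90×93/296 = 28.2770
  Other, North: 61×124/296 = 25.5541
  Other, Central: 61×79/296 = 16.2804
  Other, South: 61×93/296 = 19.1655
Contributions (O − E)²/E:
  (36 − 36.4459)²/36.4459 = 0.0055
  (15 − 23.2196)²/23.2196 = 2.9097
  (36 − 27.3345)²/27.3345 = 2.7471
  (25 − 24.2973)²/24.2973 = 0.0203
  (25 − 15.4797)²/15.4797 = 5.8552
  (8 − 18.2230)²/18.2230 = 5.7350
  (37 − 37.7027)²/37.7027 = 0.0131
  (10 − 24.0203)²/24.0203 = 8.1834
  (43 − 28.2770)²/28.2770 = 7.6658
  (26 − 25.5541)²/25.5541 = 0.0078
  (29 − 16.2804)²/16.2804 = 9.9376
  (6 − 19.1655)²/19.1655 = 9.0439
χ² = 0.0055 + 2.9097 + 2.7471 + 0.0203 + 5.8552 + 5.7350 + 0.0131 + 8.1834 + 7.6658 + 0.0078 + 9.9376 + 9.0439 = 52.12
df = (4−1)(3−1) = 6. Since 52.12 > 16.812, reject the null hypothesis of independence at α = 0.01.

52.12; reject H₀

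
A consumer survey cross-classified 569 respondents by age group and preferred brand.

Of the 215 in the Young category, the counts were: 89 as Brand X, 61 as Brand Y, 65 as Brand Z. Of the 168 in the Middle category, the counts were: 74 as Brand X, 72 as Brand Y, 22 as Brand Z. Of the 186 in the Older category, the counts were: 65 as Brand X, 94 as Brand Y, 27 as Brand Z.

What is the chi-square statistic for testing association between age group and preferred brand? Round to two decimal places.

32.81

Row totals: 215, 168, 186. Column totals: 228, 227, 114. Grand total N = 569.
Expected counts (row total × column total / N):
  Young, Brand X: 215×228/569 = 86.1511
  Young, Brand Y: 215×227/569 = 85.7733
  Young, Brand Z: 215×114/569 = 43.0756
  Middle, Brand X: 168×228/569 = 67.3181
  Middle, Brand Y: 168×227/569 = 67.0228
  Middle, Brand Z: 168×114/569 = 33.6591
  Older, Brand X: 186×228/569 = 74.5308
  Older, Brand Y: 186×227/569 = 74.2039
  Older, Brand Z: 186×114/569 = 37.2654
Contributions (O − E)²/E:
  (89 − 86.1511)²/86.1511 = 0.0942
  (61 − 85.7733)²/85.7733 = 7.1551
  (65 − 43.0756)²/43.0756 = 11.1590
  (74 − 67.3181)²/67.3181 = 0.6632
  (72 − 67.0228)²/67.0228 = 0.3696
  (22 − 33.6591)²/33.6591 = 4.0386
  (65 − 74.5308)²/74.5308 = 1.2188
  (94 − 74.2039)²/74.2039 = 5.2812
  (27 − 37.2654)²/37.2654 = 2.8278
χ² = 0.0942 + 7.1551 + 11.1590 + 0.6632 + 0.3696 + 4.0386 + 1.2188 + 5.2812 + 2.8278 = 32.81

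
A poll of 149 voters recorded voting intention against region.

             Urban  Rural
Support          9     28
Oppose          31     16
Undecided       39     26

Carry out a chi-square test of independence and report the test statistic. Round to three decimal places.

Row totals: 37, 47, 65. Column totals: 79, 70. Grand total N = 149.
Expected counts (row total × column total / N):
  Support, Urban: 37×79/149 = 19.6174
  Support, Rural: 37×70/149 = 17.3826
  Oppose, Urban: 47×79/149 = 24.9195
  Oppose, Rural: 47×70/149 = 22.0805
  Undecided, Urban: 65×79/149 = 34.4631
  Undecided, Rural: 65×70/149 = 30.5369
Contributions (O − E)²/E:
  (9 − 19.6174)²/19.6174 = 5.7464
  (28 − 17.3826)²/17.3826 = 6.4852
  (31 − 24.9195)²/24.9195 = 1.4837
  (16 − 22.0805)²/22.0805 = 1.6744
  (39 − 34.4631)²/34.4631 = 0.5973
  (26 − 30.5369)²/30.5369 = 0.6741
χ² = 5.7464 + 6.4852 + 1.4837 + 1.6744 + 0.5973 + 0.6741 = 16.661

16.661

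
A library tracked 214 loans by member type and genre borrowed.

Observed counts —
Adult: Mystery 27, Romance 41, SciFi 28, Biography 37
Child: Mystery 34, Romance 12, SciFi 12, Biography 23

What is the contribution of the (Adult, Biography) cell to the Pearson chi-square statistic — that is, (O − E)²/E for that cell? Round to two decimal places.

Row total (Adult) = 133; column total (Biography) = 60; N = 214.
Expected count E = 133 × 60 / 214 = 37.290.
Contribution = (O − E)²/E = (37 − 37.290)² / 37.290 = 0.00.

0.00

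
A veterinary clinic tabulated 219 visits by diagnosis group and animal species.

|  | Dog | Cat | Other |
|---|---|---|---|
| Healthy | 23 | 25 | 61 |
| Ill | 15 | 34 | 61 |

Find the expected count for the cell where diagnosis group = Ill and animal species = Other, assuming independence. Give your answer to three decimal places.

Row total (Ill) = 110; column total (Other) = 122; grand total N = 219.
Expected count = (row total × column total) / N = 110 × 122 / 219 = 61.279.

61.279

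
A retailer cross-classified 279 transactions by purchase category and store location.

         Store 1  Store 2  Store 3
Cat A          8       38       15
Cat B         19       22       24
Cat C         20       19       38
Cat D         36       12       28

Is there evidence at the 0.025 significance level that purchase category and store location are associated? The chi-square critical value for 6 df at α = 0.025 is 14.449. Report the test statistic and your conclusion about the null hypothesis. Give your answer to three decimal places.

Row totals: 61, 65, 77, 76. Column totals: 83, 91, 105. Grand total N = 279.
Expected counts (row total × column total / N):
  Cat A, Store 1: 61×83/279 = 18.1470
  Cat A, Store 2: 61×91/279 = 19.8961
  Cat A, Store 3: 61×105/279 = 22.9570
  Cat B, Store 1: 65×83/279 = 19.3369
  Cat B, Store 2: 65×91/279 = 21.2007
  Cat B, Store 3: 65×105/279 = 24.4624
  Cat C, Store 1: 77×83/279 = 22.9068
  Cat C, Store 2: 77×91/279 = 25.1147
  Cat C, Store 3: 77×105/279 = 28.9785
  Cat D, Store 1: 76×83/279 = 22.6093
  Cat D, Store 2: 76×91/279 = 24.7885
  Cat D, Store 3: 76×105/279 = 28.6022
Contributions (O − E)²/E:
  (8 − 18.1470)²/18.1470 = 5.6738
  (38 − 19.8961)²/19.8961 = 16.4731
  (15 − 22.9570)²/22.9570 = 2.7579
  (19 − 19.3369)²/19.3369 = 0.0059
  (22 − 21.2007)²/21.2007 = 0.0301
  (24 − 24.4624)²/24.4624 = 0.0087
  (20 − 22.9068)²/22.9068 = 0.3689
  (19 − 25.1147)²/25.1147 = 1.4888
  (38 − 28.9785)²/28.9785 = 2.8085
  (36 − 22.6093)²/22.6093 = 7.9308
  (12 − 24.7885)²/24.7885 = 6.5976
  (28 − 28.6022)²/28.6022 = 0.0127
χ² = 5.6738 + 16.4731 + 2.7579 + 0.0059 + 0.0301 + 0.0087 + 0.3689 + 1.4888 + 2.8085 + 7.9308 + 6.5976 + 0.0127 = 44.157
df = (4−1)(3−1) = 6. Since 44.157 > 14.449, reject the null hypothesis of independence at α = 0.025.

44.157; reject H₀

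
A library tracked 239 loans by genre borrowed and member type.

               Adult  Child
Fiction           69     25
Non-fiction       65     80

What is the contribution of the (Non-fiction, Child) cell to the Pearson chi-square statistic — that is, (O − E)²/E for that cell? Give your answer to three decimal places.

Row total (Non-fiction) = 145; column total (Child) = 105; N = 239.
Expected count E = 145 × 105 / 239 = 63.7029.
Contribution = (O − E)²/E = (80 − 63.7029)² / 63.7029 = 4.169.

4.169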